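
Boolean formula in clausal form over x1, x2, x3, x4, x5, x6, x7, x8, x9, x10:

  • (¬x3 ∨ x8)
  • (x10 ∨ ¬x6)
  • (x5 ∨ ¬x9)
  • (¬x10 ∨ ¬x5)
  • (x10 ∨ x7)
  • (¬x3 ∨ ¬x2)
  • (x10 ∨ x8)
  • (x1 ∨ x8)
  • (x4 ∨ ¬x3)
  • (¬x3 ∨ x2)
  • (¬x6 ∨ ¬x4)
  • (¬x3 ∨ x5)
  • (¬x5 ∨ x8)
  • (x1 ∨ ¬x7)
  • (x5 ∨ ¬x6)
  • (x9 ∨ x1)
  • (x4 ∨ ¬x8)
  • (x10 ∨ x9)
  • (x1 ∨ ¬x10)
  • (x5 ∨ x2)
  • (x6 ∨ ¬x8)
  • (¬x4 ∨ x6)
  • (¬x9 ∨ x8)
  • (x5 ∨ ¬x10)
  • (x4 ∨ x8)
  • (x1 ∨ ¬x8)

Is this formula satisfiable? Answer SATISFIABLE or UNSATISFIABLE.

x8 = True:
  propagation gives x4=True, x6=False; an empty clause results — contradiction.
x8 = False:
  propagation gives x3=False, x10=True, x5=False; an empty clause results — contradiction.
Every branch closes, so no satisfying assignment exists.

UNSATISFIABLE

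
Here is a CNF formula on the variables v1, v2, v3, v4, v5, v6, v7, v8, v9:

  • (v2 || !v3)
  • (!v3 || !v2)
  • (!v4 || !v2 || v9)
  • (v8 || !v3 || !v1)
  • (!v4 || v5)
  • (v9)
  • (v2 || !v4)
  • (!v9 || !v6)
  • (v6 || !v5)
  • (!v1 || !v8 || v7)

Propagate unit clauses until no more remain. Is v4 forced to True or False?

(v9) is a unit clause: v9 = True.
From (!v6 || !v9) and v9 = True: v6 = False.
In (!v5 || v6), v6 is now false; !v5 must hold, so v5 = False.
From (!v4 || v5) and v5 = False: v4 = False.

False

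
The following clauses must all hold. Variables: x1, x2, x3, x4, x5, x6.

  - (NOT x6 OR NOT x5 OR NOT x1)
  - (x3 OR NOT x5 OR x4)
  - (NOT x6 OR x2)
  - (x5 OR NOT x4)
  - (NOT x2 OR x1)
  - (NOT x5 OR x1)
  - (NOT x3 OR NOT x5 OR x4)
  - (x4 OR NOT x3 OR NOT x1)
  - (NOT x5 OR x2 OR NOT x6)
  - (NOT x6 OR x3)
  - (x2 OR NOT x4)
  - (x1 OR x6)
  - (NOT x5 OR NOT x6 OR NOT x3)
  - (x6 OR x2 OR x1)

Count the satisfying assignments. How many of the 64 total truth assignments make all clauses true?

4

The models are:
  x1=1 x2=0 x3=0 x4=0 x5=0 x6=0
  x1=1 x2=1 x3=0 x4=0 x5=0 x6=0
  x1=1 x2=1 x3=0 x4=1 x5=1 x6=0
  x1=1 x2=1 x3=1 x4=1 x5=1 x6=0
Count: 4.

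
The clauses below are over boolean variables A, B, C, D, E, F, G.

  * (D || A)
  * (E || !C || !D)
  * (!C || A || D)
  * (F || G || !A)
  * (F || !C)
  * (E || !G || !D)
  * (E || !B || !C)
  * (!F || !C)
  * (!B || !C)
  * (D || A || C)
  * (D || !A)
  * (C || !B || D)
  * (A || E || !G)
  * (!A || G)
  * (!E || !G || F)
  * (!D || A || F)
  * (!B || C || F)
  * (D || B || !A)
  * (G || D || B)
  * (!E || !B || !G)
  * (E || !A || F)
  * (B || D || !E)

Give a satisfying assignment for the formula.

A=False, B=False, C=False, D=True, E=True, F=True, G=False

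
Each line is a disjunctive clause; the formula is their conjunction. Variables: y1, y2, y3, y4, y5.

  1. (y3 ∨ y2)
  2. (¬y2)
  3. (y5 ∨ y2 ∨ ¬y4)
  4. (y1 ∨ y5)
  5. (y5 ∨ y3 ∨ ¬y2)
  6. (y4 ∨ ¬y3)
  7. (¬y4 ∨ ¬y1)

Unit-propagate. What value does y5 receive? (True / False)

True

Unit clause (¬y2) sets y2 = False.
From (y2 ∨ y3) and y2 = False: y3 = True.
(¬y3 ∨ y4) with y3 = True leaves only y4, so y4 = True.
(y2 ∨ ¬y4 ∨ y5) with y2 = False, y4 = True leaves only y5, so y5 = True.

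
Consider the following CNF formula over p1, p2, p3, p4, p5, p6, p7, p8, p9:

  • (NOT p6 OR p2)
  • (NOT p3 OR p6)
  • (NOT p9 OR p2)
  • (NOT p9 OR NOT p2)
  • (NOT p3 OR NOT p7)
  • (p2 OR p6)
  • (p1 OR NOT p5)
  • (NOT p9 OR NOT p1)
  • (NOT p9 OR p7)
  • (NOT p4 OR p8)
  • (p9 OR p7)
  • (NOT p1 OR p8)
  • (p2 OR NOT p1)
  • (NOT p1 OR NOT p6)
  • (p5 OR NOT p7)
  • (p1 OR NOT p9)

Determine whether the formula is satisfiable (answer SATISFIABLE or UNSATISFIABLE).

p3 occurs only negated in the remaining clauses — set p3 = False.
p8 occurs only positively in the remaining clauses — set p8 = True.
Branch on p1: take p1 = True.
  then p9 is forced to False.
  then p7 is forced to True.
  then p2 is forced to True.
  then p6 is forced to False.
  then p5 is forced to True.
p4 is now unconstrained; take p4 = True.
So p1=T, p2=T, p3=F, p4=T, p5=T, p6=F, p7=T, p8=T, p9=F is a satisfying assignment.

SATISFIABLE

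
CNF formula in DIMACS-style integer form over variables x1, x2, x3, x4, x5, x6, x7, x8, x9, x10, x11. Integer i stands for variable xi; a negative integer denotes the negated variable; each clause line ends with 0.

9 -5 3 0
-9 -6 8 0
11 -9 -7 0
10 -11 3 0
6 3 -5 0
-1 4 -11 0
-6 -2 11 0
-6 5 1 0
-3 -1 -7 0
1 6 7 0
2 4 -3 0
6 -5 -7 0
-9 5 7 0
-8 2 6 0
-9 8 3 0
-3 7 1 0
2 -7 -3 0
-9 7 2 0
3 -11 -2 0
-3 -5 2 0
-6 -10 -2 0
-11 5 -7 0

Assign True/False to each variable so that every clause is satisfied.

x1=T, x2=T, x3=F, x4=T, x5=F, x6=F, x7=T, x8=F, x9=F, x10=F, x11=F

Check each clause:
  1. {x9, x3, ¬x5} — ¬x5 is true.
  2. {¬x9, x8, ¬x6} — ¬x6 is true.
  3. {¬x9, x11, ¬x7} — ¬x9 is true.
  4. {¬x11, x10, x3} — ¬x11 is true.
  5. {x3, ¬x5, x6} — ¬x5 is true.
  6. {¬x1, x4, ¬x11} — x4 is true.
  7. {¬x6, ¬x2, x11} — ¬x6 is true.
  8. {x1, x5, ¬x6} — x1 is true.
  9. {¬x3, ¬x1, ¬x7} — ¬x3 is true.
  10. {x1, x6, x7} — x1 is true.
  11. {x4, x2, ¬x3} — x2 is true.
  12. {¬x5, ¬x7, x6} — ¬x5 is true.
  13. {x7, ¬x9, x5} — ¬x9 is true.
  14. {x6, ¬x8, x2} — ¬x8 is true.
  15. {x8, ¬x9, x3} — ¬x9 is true.
  16. {x7, ¬x3, x1} — x1 is true.
  17. {¬x7, x2, ¬x3} — x2 is true.
  18. {x2, x7, ¬x9} — x2 is true.
  19. {¬x11, ¬x2, x3} — ¬x11 is true.
  20. {¬x3, x2, ¬x5} — x2 is true.
  21. {¬x2, ¬x6, ¬x10} — ¬x6 is true.
  22. {¬x7, ¬x11, x5} — ¬x11 is true.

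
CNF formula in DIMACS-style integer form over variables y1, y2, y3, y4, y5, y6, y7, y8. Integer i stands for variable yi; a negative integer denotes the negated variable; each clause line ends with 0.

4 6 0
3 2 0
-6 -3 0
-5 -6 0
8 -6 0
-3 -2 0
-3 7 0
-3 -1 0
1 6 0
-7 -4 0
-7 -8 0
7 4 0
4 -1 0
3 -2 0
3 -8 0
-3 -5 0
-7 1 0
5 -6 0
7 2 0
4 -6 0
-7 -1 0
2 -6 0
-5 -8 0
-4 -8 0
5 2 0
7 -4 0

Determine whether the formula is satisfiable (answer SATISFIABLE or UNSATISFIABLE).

y3 = True:
  propagation gives y6=False, y4=True, y2=False, y7=True; an empty clause results — contradiction.
y3 = False:
  propagation gives y2=True; an empty clause results — contradiction.
Every branch closes, so no satisfying assignment exists.

UNSATISFIABLE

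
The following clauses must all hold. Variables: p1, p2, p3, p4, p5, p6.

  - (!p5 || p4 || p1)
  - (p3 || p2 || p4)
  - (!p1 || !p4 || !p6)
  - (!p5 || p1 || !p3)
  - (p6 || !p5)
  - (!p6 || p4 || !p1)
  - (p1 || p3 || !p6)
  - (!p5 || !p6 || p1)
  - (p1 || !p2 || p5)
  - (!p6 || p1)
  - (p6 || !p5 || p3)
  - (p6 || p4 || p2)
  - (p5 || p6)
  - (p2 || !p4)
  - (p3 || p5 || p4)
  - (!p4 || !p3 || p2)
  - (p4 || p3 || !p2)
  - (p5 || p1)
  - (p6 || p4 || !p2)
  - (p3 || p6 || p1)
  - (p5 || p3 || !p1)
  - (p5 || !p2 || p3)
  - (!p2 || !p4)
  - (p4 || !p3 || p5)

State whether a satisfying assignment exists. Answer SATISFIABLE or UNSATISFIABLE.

UNSATISFIABLE

p4 = True:
  propagation gives p2=True; an empty clause results — contradiction.
p4 = False:
  p5 = True:
    propagation gives p1=True, p6=True; an empty clause results — contradiction.
  p5 = False:
    propagation gives p6=True, p1=False; an empty clause results — contradiction.
Every branch closes, so no satisfying assignment exists.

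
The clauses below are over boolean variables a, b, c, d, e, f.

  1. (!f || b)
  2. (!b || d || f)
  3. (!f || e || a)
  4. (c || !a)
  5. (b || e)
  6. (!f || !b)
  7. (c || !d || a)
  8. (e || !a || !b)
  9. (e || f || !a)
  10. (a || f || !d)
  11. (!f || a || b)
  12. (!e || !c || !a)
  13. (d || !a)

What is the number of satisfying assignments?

2

The models are:
  a=F b=F c=F d=F e=T f=F
  a=F b=F c=T d=F e=T f=F
That's 2 in total.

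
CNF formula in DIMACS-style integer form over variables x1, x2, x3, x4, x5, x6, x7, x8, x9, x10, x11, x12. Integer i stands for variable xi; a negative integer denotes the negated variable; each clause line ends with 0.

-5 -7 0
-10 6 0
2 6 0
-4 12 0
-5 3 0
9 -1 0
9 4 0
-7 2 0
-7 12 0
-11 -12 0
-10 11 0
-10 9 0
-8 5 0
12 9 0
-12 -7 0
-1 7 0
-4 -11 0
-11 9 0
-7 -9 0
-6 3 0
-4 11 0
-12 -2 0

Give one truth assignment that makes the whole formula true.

x1 = F, x2 = F, x3 = T, x4 = F, x5 = F, x6 = T, x7 = F, x8 = F, x9 = T, x10 = F, x11 = T, x12 = F

Check each clause:
  1. (!x5 || !x7) — !x7 is true.
  2. (x6 || !x10) — x6 is true.
  3. (x6 || x2) — x6 is true.
  4. (!x4 || x12) — !x4 is true.
  5. (!x5 || x3) — x3 is true.
  6. (x9 || !x1) — x9 is true.
  7. (x9 || x4) — x9 is true.
  8. (x2 || !x7) — !x7 is true.
  9. (!x7 || x12) — !x7 is true.
  10. (!x11 || !x12) — !x12 is true.
  11. (x11 || !x10) — x11 is true.
  12. (!x10 || x9) — x9 is true.
  13. (!x8 || x5) — !x8 is true.
  14. (x12 || x9) — x9 is true.
  15. (!x7 || !x12) — !x7 is true.
  16. (x7 || !x1) — !x1 is true.
  17. (!x11 || !x4) — !x4 is true.
  18. (!x11 || x9) — x9 is true.
  19. (!x9 || !x7) — !x7 is true.
  20. (!x6 || x3) — x3 is true.
  21. (x11 || !x4) — x11 is true.
  22. (!x2 || !x12) — !x12 is true.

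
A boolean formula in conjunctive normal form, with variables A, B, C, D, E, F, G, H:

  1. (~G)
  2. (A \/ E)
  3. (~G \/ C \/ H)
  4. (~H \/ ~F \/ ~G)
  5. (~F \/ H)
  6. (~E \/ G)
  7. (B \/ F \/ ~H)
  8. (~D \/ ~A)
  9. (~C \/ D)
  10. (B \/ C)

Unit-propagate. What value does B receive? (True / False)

(~G) stands alone — G = False.
(G \/ ~E) with G = False leaves only ~E, so E = False.
(E \/ A): since E = False, the clause reduces to (A). A = True.
In (~D \/ ~A), ~A is now false; ~D must hold, so D = False.
(D \/ ~C): since D = False, the clause reduces to (~C). C = False.
(C \/ B) with C = False leaves only B, so B = True.

True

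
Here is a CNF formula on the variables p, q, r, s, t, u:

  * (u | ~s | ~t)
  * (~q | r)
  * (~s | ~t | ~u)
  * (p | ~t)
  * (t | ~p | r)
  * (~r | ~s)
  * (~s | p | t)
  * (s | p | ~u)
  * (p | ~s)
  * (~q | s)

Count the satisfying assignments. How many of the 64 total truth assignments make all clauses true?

8

The models are:
  p=F q=F r=F s=F t=F u=F
  p=F q=F r=T s=F t=F u=F
  p=T q=F r=F s=F t=T u=F
  p=T q=F r=F s=F t=T u=T
  p=T q=F r=T s=F t=F u=F
  p=T q=F r=T s=F t=F u=T
  p=T q=F r=T s=F t=T u=F
  p=T q=F r=T s=F t=T u=T
That's 8 in total.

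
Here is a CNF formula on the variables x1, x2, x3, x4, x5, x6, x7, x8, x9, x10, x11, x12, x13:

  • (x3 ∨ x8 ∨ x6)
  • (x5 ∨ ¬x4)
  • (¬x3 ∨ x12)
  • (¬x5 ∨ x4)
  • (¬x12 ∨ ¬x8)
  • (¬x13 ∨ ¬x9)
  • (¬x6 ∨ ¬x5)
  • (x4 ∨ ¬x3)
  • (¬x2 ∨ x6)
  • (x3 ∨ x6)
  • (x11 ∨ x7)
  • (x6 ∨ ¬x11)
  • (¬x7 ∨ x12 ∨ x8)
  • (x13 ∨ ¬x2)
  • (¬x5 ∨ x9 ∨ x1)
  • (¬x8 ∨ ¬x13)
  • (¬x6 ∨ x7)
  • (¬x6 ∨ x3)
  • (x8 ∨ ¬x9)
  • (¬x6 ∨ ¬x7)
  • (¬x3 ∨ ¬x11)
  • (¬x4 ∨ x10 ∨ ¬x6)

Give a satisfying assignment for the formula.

x1 occurs only positively in the remaining clauses — set x1 = True.
x2 occurs only negated in the remaining clauses — set x2 = False.
Branch on x3: take x3 = True.
  then x12 is forced to True.
  then x8 is forced to False.
  then x4 is forced to True.
  then x5 is forced to True.
  then x6 is forced to False.
  then x11 is forced to False.
  then x7 is forced to True.
  then x9 is forced to False.
x10, x13 are now unconstrained; take x10 = False, x13 = False.
Check each clause:
  1. (x8 ∨ x6 ∨ x3) — x3 is true.
  2. (¬x4 ∨ x5) — x5 is true.
  3. (¬x3 ∨ x12) — x12 is true.
  4. (¬x5 ∨ x4) — x4 is true.
  5. (¬x8 ∨ ¬x12) — ¬x8 is true.
  6. (¬x13 ∨ ¬x9) — ¬x13 is true.
  7. (¬x6 ∨ ¬x5) — ¬x6 is true.
  8. (x4 ∨ ¬x3) — x4 is true.
  9. (x6 ∨ ¬x2) — ¬x2 is true.
  10. (x6 ∨ x3) — x3 is true.
  11. (x11 ∨ x7) — x7 is true.
  12. (x6 ∨ ¬x11) — ¬x11 is true.
  13. (x8 ∨ ¬x7 ∨ x12) — x12 is true.
  14. (¬x2 ∨ x13) — ¬x2 is true.
  15. (x9 ∨ x1 ∨ ¬x5) — x1 is true.
  16. (¬x8 ∨ ¬x13) — ¬x8 is true.
  17. (x7 ∨ ¬x6) — ¬x6 is true.
  18. (x3 ∨ ¬x6) — ¬x6 is true.
  19. (¬x9 ∨ x8) — ¬x9 is true.
  20. (¬x7 ∨ ¬x6) — ¬x6 is true.
  21. (¬x3 ∨ ¬x11) — ¬x11 is true.
  22. (¬x4 ∨ ¬x6 ∨ x10) — ¬x6 is true.

x1=True, x2=False, x3=True, x4=True, x5=True, x6=False, x7=True, x8=False, x9=False, x10=False, x11=False, x12=True, x13=False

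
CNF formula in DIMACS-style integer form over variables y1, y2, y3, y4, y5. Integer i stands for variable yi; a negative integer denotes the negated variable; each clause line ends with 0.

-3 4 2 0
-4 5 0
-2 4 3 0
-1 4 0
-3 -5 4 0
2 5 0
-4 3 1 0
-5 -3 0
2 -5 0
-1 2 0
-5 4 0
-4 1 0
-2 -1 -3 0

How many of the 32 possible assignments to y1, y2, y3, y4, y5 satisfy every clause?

Satisfying assignments:
  y1=0 y2=1 y3=1 y4=0 y5=0
  y1=1 y2=1 y3=0 y4=1 y5=1
That's 2 in total.

2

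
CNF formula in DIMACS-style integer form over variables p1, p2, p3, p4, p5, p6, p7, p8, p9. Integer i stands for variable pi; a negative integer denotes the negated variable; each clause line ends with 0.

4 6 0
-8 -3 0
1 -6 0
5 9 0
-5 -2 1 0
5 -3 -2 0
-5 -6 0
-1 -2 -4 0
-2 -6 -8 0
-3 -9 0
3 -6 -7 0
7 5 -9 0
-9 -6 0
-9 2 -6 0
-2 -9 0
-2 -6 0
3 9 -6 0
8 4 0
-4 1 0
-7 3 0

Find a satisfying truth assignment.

Set p1 = True and propagate.
Set p2 = False and propagate.
Try p3 = True.
  then p8 is forced to False.
  then p9 is forced to False.
  then p5 is forced to True.
  then p6 is forced to False.
  then p4 is forced to True.
p7 is now unconstrained; take p7 = False.

p1=T, p2=F, p3=T, p4=T, p5=T, p6=F, p7=F, p8=F, p9=F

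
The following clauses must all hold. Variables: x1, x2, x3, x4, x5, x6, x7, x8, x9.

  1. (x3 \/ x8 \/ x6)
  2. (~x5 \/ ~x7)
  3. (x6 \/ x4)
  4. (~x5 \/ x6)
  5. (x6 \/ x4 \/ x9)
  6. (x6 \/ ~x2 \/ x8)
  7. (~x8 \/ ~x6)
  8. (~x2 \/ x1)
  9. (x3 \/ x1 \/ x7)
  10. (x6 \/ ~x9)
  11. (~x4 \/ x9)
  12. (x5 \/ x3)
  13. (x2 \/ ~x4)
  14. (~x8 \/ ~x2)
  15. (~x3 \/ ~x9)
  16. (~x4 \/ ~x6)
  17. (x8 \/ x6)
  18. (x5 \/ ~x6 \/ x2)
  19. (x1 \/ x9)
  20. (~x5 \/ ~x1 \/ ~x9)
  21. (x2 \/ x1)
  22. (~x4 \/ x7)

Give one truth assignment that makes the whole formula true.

Branch on x1: take x1 = True.
The remaining clauses are satisfied by x2 = True, x3 = False, x4 = False, x5 = True, x6 = True, x7 = False, x8 = False, x9 = False.
Every clause has at least one true literal under this assignment.
Check each clause:
  1. (x8 \/ x3 \/ x6) — x6 is true.
  2. (~x7 \/ ~x5) — ~x7 is true.
  3. (x4 \/ x6) — x6 is true.
  4. (x6 \/ ~x5) — x6 is true.
  5. (x4 \/ x6 \/ x9) — x6 is true.
  6. (x6 \/ ~x2 \/ x8) — x6 is true.
  7. (~x8 \/ ~x6) — ~x8 is true.
  8. (x1 \/ ~x2) — x1 is true.
  9. (x1 \/ x7 \/ x3) — x1 is true.
  10. (~x9 \/ x6) — x6 is true.
  11. (~x4 \/ x9) — ~x4 is true.
  12. (x3 \/ x5) — x5 is true.
  13. (~x4 \/ x2) — x2 is true.
  14. (~x2 \/ ~x8) — ~x8 is true.
  15. (~x9 \/ ~x3) — ~x3 is true.
  16. (~x4 \/ ~x6) — ~x4 is true.
  17. (x8 \/ x6) — x6 is true.
  18. (x5 \/ ~x6 \/ x2) — x2 is true.
  19. (x9 \/ x1) — x1 is true.
  20. (~x9 \/ ~x5 \/ ~x1) — ~x9 is true.
  21. (x2 \/ x1) — x1 is true.
  22. (x7 \/ ~x4) — ~x4 is true.

x1=1  x2=1  x3=0  x4=0  x5=1  x6=1  x7=0  x8=0  x9=0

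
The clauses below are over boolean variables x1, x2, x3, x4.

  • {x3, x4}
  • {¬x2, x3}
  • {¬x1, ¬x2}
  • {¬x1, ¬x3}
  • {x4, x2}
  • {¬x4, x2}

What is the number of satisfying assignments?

2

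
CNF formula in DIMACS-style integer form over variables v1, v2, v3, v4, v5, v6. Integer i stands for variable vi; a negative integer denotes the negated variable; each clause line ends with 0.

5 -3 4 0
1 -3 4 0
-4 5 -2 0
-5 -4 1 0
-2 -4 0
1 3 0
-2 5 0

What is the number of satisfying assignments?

20

Split on v4, then v5.
  v4=T, v5=T: remaining (v1,v2,v3,v6) ∈ {(T,F,F,F); (T,F,F,T); (T,F,T,F); (T,F,T,T)} — 4.
  v4=T, v5=F: v6 free; 3 ways for (v1,v2,v3) × 2^1 = 6.
  v4=F, v5=T: forces v1=T; v2, v3, v6 free → 2^3 = 8.
  v4=F, v5=F: remaining (v1,v2,v3,v6) ∈ {(T,F,F,F); (T,F,F,T)} — 2.
Total: 4 + 6 + 8 + 2 = 20.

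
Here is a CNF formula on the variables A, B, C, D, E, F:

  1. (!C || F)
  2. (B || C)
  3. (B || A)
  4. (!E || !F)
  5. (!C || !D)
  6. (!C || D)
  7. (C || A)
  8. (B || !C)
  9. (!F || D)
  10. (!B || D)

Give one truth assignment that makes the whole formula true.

A=1, B=1, C=0, D=1, E=1, F=0

A occurs only positively in the remaining clauses — set A = True.
Set B = True and propagate.
  then D is forced to True.
  then C is forced to False.
Set E = True and propagate.
  then F is forced to False.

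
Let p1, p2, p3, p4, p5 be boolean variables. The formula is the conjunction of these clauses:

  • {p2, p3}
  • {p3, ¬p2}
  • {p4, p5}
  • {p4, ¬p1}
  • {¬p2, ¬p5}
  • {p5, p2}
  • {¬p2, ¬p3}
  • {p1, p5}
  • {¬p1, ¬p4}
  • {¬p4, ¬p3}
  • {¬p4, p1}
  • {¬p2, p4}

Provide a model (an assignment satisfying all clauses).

Set p1 = False and propagate.
  then p5 is forced to True.
  then p2 is forced to False.
  then p3 is forced to True.
  then p4 is forced to False.

p1 = F, p2 = F, p3 = T, p4 = F, p5 = T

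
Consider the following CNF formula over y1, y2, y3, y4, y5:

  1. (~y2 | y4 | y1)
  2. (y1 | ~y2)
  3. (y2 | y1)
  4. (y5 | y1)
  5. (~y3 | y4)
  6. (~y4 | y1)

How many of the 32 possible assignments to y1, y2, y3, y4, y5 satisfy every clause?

Split on y1, then y2.
  y1=T, y2=T: y5 free; 3 ways for (y3,y4) × 2^1 = 6.
  y1=T, y2=F: y5 free; 3 ways for (y3,y4) × 2^1 = 6.
  y1=F, y2=T: a clause becomes empty — 0.
  y1=F, y2=F: a clause becomes empty — 0.
Total: 6 + 6 + 0 + 0 = 12.

12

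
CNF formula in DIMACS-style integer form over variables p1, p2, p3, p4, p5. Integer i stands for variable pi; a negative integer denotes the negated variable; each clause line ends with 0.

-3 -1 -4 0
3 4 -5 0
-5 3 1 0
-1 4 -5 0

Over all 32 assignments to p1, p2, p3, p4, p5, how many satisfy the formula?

20

Split on p1, then p3.
  p1=1, p3=1: remaining (p2,p4,p5) ∈ {(0,0,0); (1,0,0)} — 2.
  p1=1, p3=0: p2 free; 3 ways for (p4,p5) × 2^1 = 6.
  p1=0, p3=1: p2, p4, p5 free → 2^3 = 8.
  p1=0, p3=0: remaining (p2,p4,p5) ∈ {(0,0,0); (0,1,0); (1,0,0); (1,1,0)} — 4.
Total: 2 + 6 + 8 + 4 = 20.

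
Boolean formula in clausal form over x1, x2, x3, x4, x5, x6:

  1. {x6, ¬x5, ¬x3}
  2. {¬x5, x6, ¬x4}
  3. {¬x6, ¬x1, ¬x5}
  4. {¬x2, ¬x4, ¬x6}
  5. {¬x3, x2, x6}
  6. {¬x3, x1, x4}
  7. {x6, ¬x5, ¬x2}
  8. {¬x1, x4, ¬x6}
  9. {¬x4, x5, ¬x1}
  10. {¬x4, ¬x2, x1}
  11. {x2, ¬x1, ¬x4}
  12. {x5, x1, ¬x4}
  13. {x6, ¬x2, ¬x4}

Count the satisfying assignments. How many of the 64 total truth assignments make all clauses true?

13

Case analysis on x4 and x6:
  x4=1, x6=1: remaining (x1,x2,x3,x5) ∈ {(0,0,0,1); (0,0,1,1)} — 2.
  x4=1, x6=0: a clause becomes empty — 0.
  x4=0, x6=1: remaining (x1,x2,x3,x5) ∈ {(0,0,0,0); (0,0,0,1); (0,1,0,0); (0,1,0,1)} — 4.
  x4=0, x6=0: 7 of the 16 assignments to (x1,x2,x3,x5) work.
Total: 2 + 0 + 4 + 7 = 13.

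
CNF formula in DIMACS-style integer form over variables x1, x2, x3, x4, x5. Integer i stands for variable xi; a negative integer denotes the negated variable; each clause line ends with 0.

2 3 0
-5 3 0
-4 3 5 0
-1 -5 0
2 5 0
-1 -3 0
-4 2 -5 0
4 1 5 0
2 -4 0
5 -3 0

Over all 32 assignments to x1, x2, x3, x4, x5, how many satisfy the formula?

4

Satisfying assignments:
  x1=F x2=F x3=T x4=F x5=T
  x1=F x2=T x3=T x4=F x5=T
  x1=F x2=T x3=T x4=T x5=T
  x1=T x2=T x3=F x4=F x5=F
Count: 4.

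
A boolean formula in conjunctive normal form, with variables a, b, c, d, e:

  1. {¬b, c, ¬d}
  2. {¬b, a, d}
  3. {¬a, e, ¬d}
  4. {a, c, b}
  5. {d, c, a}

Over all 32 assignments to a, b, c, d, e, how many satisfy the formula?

17

Case analysis on a and d:
  a=1, d=1: remaining (b,c,e) ∈ {(0,0,1); (0,1,1); (1,1,1)} — 3.
  a=1, d=0: b, c, e free → 2^3 = 8.
  a=0, d=1: remaining (b,c,e) ∈ {(0,1,0); (0,1,1); (1,1,0); (1,1,1)} — 4.
  a=0, d=0: remaining (b,c,e) ∈ {(0,1,0); (0,1,1)} — 2.
Total: 3 + 8 + 4 + 2 = 17.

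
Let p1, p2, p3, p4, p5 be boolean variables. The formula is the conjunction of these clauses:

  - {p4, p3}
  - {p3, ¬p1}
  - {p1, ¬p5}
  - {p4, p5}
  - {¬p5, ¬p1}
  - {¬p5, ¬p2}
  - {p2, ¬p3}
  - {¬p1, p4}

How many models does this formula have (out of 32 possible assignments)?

4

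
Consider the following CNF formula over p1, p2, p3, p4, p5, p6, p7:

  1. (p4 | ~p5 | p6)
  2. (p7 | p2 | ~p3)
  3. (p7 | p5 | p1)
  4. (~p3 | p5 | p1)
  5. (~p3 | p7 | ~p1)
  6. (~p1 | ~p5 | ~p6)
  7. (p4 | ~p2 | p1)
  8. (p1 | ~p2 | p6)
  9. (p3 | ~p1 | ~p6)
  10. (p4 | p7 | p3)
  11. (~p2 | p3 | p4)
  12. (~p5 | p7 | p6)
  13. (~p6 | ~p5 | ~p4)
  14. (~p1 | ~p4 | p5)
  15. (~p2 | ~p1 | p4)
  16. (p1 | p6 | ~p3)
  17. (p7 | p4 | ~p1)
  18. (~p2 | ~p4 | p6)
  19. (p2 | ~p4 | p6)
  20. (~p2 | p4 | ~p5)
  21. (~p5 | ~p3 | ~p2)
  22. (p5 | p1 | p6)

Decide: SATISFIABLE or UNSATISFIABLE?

p7 occurs only positively in the remaining clauses — set p7 = True.
Set p1 = False and propagate.
Try p2 = False.
Branch on p3: take p3 = False.
The remaining clauses are satisfied by p4 = True, p5 = False, p6 = True.
Every clause has at least one true literal under this assignment.
So p1=False, p2=False, p3=False, p4=True, p5=False, p6=True, p7=True is a satisfying assignment.

SATISFIABLE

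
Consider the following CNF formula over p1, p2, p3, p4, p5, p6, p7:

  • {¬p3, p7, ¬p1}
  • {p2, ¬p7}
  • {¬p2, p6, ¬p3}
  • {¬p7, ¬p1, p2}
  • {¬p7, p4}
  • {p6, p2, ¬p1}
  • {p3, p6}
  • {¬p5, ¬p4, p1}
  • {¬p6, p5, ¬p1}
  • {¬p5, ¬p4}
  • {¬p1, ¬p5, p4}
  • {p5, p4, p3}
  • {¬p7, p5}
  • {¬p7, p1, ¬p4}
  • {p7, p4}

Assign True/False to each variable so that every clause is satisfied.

p1 = F, p2 = F, p3 = T, p4 = T, p5 = F, p6 = T, p7 = F

Try p1 = False.
Branch on p2: take p2 = False.
  then p7 is forced to False.
  then p4 is forced to True.
  then p5 is forced to False.
Try p3 = True.
p6 is now unconstrained; take p6 = True.
Check each clause:
  1. {¬p1, p7, ¬p3} — ¬p1 is true.
  2. {¬p7, p2} — ¬p7 is true.
  3. {¬p3, p6, ¬p2} — ¬p2 is true.
  4. {¬p1, p2, ¬p7} — ¬p7 is true.
  5. {p4, ¬p7} — ¬p7 is true.
  6. {p6, ¬p1, p2} — ¬p1 is true.
  7. {p3, p6} — p3 is true.
  8. {¬p4, p1, ¬p5} — ¬p5 is true.
  9. {¬p1, p5, ¬p6} — ¬p1 is true.
  10. {¬p4, ¬p5} — ¬p5 is true.
  11. {p4, ¬p1, ¬p5} — ¬p5 is true.
  12. {p4, p5, p3} — p3 is true.
  13. {p5, ¬p7} — ¬p7 is true.
  14. {p1, ¬p4, ¬p7} — ¬p7 is true.
  15. {p7, p4} — p4 is true.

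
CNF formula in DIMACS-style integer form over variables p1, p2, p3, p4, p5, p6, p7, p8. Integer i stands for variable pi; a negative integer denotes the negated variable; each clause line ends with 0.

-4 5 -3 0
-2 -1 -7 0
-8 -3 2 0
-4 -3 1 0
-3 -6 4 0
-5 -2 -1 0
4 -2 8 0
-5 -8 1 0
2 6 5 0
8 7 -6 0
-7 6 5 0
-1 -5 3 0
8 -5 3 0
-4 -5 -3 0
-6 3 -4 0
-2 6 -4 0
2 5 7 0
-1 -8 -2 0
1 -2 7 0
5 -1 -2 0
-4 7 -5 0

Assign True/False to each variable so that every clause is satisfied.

p1=0, p2=0, p3=0, p4=0, p5=0, p6=1, p7=1, p8=1

Check each clause:
  1. (p5 || !p4 || !p3) — !p4 is true.
  2. (!p7 || !p1 || !p2) — !p2 is true.
  3. (!p3 || p2 || !p8) — !p3 is true.
  4. (!p4 || !p3 || p1) — !p4 is true.
  5. (!p6 || !p3 || p4) — !p3 is true.
  6. (!p5 || !p1 || !p2) — !p5 is true.
  7. (!p2 || p8 || p4) — p8 is true.
  8. (!p8 || !p5 || p1) — !p5 is true.
  9. (p2 || p5 || p6) — p6 is true.
  10. (p7 || p8 || !p6) — p8 is true.
  11. (p6 || !p7 || p5) — p6 is true.
  12. (!p5 || p3 || !p1) — !p1 is true.
  13. (p8 || p3 || !p5) — p8 is true.
  14. (!p3 || !p5 || !p4) — !p5 is true.
  15. (!p6 || !p4 || p3) — !p4 is true.
  16. (p6 || !p2 || !p4) — !p4 is true.
  17. (p7 || p2 || p5) — p7 is true.
  18. (!p2 || !p1 || !p8) — !p1 is true.
  19. (p7 || !p2 || p1) — !p2 is true.
  20. (p5 || !p2 || !p1) — !p2 is true.
  21. (!p5 || !p4 || p7) — !p5 is true.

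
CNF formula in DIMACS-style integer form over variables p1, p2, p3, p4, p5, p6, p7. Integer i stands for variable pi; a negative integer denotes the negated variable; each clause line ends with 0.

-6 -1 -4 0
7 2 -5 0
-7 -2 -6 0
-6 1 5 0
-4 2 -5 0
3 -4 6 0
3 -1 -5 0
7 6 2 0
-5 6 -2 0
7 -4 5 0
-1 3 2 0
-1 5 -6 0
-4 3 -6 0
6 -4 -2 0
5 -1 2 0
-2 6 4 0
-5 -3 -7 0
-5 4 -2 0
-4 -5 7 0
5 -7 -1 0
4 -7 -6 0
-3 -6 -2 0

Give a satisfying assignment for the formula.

Branch on p1: take p1 = False.
Set p2 = False and propagate.
Try p3 = False.
For the remaining variables, p4 = False, p5 = True, p6 = False, p7 = True works.
Every clause has at least one true literal under this assignment.

p1 = F, p2 = F, p3 = F, p4 = F, p5 = T, p6 = F, p7 = T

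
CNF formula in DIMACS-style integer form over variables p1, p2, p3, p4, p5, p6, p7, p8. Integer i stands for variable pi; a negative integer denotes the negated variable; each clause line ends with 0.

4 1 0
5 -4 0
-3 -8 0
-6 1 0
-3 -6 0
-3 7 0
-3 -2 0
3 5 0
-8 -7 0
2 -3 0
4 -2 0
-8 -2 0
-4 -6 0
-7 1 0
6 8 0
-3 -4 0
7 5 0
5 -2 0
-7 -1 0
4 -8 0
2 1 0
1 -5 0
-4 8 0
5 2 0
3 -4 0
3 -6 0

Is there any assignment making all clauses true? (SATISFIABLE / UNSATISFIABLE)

UNSATISFIABLE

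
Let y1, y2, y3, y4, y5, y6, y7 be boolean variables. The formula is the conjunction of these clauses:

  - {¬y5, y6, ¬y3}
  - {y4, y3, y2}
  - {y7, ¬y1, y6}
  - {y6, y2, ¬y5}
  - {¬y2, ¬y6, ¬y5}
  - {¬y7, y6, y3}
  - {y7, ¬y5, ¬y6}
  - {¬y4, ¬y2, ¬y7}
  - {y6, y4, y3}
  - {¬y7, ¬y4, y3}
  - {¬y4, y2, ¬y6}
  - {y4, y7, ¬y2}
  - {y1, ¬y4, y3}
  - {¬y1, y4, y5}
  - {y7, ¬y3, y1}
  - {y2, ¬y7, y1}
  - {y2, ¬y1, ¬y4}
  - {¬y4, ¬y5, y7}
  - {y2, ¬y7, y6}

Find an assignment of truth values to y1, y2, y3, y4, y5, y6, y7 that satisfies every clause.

Try y1 = True.
The remaining clauses are satisfied by y2 = False, y3 = True, y4 = False, y5 = True, y6 = True, y7 = True.

y1 = 1, y2 = 0, y3 = 1, y4 = 0, y5 = 1, y6 = 1, y7 = 1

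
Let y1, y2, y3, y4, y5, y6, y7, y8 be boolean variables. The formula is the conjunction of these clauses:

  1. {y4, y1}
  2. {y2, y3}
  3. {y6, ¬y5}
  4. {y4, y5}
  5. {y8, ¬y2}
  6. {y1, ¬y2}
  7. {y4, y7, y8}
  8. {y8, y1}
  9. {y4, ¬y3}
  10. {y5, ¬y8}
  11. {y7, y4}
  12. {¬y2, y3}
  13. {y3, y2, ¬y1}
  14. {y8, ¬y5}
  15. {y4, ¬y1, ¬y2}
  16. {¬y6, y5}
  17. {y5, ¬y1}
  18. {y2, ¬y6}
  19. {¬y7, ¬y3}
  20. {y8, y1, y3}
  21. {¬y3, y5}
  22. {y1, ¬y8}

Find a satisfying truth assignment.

y1=True, y2=True, y3=True, y4=True, y5=True, y6=True, y7=False, y8=True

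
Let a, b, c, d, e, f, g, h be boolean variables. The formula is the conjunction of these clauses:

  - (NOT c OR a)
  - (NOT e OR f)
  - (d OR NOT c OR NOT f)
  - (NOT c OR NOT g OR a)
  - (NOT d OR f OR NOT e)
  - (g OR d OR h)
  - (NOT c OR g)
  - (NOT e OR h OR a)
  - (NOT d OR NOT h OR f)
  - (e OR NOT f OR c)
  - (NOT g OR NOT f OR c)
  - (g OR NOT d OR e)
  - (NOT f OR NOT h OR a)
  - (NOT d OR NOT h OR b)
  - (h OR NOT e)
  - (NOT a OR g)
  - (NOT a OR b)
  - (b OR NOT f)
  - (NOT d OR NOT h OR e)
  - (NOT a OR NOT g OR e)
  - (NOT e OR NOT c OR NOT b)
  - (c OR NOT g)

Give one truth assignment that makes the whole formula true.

a = False, b = False, c = False, d = False, e = False, f = False, g = False, h = True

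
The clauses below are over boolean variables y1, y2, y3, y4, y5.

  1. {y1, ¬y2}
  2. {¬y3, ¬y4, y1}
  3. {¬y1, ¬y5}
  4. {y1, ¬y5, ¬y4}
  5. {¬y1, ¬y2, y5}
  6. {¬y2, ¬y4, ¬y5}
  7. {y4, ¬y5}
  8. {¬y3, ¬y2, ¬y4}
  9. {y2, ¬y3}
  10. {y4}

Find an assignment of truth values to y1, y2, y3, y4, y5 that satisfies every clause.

y1=F, y2=F, y3=F, y4=T, y5=F

(y4) is a unit clause, so y4 = True.
y3 occurs only negated in the remaining clauses — set y3 = False.
Try y1 = False.
  then y2 is forced to False.
  then y5 is forced to False.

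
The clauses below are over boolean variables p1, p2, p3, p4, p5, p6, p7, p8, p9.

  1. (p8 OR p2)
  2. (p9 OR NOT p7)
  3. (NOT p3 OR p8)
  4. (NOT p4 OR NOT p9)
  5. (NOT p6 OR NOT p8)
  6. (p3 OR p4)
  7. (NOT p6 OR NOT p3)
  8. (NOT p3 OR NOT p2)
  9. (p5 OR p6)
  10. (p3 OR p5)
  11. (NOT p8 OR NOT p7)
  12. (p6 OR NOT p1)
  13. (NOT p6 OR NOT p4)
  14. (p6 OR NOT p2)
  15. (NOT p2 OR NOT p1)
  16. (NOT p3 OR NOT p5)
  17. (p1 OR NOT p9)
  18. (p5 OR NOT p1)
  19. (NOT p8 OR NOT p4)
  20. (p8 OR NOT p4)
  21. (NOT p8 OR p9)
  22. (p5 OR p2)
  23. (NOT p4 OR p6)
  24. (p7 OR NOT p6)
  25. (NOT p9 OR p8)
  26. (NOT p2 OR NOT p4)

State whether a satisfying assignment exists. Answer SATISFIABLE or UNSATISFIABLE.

p6 = True:
  propagation gives p8=False, p2=True, p3=False, p4=True; an empty clause results — contradiction.
p6 = False:
  propagation gives p5=True, p1=False, p2=False, p8=True; an empty clause results — contradiction.
Every branch closes, so no satisfying assignment exists.

UNSATISFIABLE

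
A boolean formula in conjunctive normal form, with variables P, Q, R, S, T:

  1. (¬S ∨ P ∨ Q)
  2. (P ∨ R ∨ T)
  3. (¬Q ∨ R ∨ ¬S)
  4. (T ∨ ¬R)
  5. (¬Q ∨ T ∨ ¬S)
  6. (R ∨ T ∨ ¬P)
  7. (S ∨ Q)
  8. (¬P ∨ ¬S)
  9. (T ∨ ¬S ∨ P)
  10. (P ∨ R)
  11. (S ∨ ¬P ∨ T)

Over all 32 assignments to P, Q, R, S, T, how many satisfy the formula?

4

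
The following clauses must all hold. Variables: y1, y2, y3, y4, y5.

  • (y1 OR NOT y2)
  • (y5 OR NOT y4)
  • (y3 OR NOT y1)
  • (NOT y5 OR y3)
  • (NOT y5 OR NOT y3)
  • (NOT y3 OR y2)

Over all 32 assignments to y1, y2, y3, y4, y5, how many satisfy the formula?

2

The models are:
  y1=0 y2=0 y3=0 y4=0 y5=0
  y1=1 y2=1 y3=1 y4=0 y5=0
Count: 2.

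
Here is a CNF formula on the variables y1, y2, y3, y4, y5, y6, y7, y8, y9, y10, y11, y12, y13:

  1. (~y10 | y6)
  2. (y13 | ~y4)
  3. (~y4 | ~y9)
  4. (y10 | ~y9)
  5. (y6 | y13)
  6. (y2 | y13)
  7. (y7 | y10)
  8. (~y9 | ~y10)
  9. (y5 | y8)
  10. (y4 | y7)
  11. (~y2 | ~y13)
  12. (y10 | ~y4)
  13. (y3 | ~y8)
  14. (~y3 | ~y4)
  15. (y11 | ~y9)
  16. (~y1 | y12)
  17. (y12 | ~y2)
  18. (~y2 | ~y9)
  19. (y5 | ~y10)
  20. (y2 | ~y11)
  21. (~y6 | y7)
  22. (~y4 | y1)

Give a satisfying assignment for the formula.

y1=False, y2=False, y3=True, y4=False, y5=True, y6=True, y7=True, y8=False, y9=False, y10=True, y11=False, y12=False, y13=True

Pure literal: y5 appears only positively; assign y5 = True.
y7 occurs only positively in the remaining clauses — set y7 = True.
Try y1 = False.
  then y4 is forced to False.
Set y2 = False and propagate.
  then y13 is forced to True.
  then y11 is forced to False.
  then y9 is forced to False.
Set y3 = True and propagate.
The remaining clauses are satisfied by y6 = True, y8 = False, y10 = True, y12 = False.
Every clause has at least one true literal under this assignment.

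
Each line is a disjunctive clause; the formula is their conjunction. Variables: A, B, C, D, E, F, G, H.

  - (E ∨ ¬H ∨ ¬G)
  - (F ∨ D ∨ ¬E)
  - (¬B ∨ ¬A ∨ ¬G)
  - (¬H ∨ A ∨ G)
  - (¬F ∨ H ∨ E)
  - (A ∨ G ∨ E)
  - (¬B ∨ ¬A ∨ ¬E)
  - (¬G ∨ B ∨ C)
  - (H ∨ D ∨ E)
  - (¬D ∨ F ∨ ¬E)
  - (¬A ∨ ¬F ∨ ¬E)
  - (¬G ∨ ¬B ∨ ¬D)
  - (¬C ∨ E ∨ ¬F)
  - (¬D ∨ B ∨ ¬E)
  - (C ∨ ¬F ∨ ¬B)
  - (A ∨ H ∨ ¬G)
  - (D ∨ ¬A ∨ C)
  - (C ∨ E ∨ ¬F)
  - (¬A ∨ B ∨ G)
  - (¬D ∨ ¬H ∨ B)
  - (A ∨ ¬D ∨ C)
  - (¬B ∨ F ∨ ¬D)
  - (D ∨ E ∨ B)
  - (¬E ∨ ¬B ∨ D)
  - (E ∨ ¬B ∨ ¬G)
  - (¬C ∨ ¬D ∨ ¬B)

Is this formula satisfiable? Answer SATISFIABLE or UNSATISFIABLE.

Try A = True.
Set B = True and propagate.
  then G is forced to False.
  then E is forced to False.
Try C = True.
  then F is forced to False.
  then D is forced to False.
  then H is forced to True.
So A = 1  B = 1  C = 1  D = 0  E = 0  F = 0  G = 0  H = 1 is a satisfying assignment.

SATISFIABLE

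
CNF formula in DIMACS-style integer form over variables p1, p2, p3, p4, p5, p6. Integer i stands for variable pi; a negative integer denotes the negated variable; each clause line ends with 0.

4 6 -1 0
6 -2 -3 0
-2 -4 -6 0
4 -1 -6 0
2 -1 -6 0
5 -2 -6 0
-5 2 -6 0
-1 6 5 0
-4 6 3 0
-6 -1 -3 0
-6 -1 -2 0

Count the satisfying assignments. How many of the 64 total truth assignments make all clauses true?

15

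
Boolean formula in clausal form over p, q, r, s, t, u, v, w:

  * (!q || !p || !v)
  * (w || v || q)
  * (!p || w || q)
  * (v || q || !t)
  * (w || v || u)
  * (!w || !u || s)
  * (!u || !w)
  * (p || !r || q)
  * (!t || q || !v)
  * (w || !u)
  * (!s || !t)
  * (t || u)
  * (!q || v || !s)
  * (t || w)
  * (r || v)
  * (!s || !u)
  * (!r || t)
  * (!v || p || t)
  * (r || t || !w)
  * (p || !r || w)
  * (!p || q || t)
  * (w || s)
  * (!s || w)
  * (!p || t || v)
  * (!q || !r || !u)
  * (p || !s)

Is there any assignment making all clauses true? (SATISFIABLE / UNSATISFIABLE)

Try p = True.
Try q = True.
  then v is forced to False.
  then s is forced to False.
  then r is forced to True.
  then t is forced to True.
  then w is forced to True.
  then u is forced to False.
So p=True, q=True, r=True, s=False, t=True, u=False, v=False, w=True is a satisfying assignment.

SATISFIABLE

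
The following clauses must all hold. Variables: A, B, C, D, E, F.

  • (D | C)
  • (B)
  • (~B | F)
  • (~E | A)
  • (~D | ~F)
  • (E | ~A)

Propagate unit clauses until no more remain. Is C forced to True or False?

True

(B) stands alone — B = True.
From (F | ~B) and B = True: F = True.
(~F | ~D) with F = True leaves only ~D, so D = False.
(C | D): since D = False, the clause reduces to (C). C = True.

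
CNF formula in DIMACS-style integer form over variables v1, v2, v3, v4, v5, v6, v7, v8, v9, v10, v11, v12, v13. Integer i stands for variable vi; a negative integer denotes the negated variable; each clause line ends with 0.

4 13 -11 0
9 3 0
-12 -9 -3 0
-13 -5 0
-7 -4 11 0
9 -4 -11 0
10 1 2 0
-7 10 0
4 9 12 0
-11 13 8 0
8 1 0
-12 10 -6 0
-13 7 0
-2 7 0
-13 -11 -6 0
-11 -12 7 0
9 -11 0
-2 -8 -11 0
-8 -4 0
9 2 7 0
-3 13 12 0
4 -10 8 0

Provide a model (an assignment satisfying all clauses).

v1 = True  v2 = False  v3 = False  v4 = True  v5 = True  v6 = False  v7 = False  v8 = False  v9 = True  v10 = True  v11 = False  v12 = False  v13 = False

v1 occurs only positively in the remaining clauses — set v1 = True.
Pure literal: v6 appears only negated; assign v6 = False.
Set v2 = False and propagate.
Set v3 = False and propagate.
  then v9 is forced to True.
Branch on v4: take v4 = True.
  then v8 is forced to False.
For the remaining variables, v5 = True, v7 = False, v10 = True, v11 = False, v12 = False, v13 = False works.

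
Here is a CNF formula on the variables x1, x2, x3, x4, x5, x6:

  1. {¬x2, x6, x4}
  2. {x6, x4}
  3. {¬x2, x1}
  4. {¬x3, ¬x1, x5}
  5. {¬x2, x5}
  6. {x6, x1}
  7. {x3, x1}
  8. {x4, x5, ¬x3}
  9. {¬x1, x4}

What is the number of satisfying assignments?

13

Case analysis on x1 and x4:
  x1=T, x4=T: x6 free; 5 ways for (x2,x3,x5) × 2^1 = 10.
  x1=T, x4=F: a clause becomes empty — 0.
  x1=F, x4=T: remaining (x2,x3,x5,x6) ∈ {(F,T,F,T); (F,T,T,T)} — 2.
  x1=F, x4=F: remaining (x2,x3,x5,x6) ∈ {(F,T,T,T)} — 1.
Total: 10 + 0 + 2 + 1 = 13.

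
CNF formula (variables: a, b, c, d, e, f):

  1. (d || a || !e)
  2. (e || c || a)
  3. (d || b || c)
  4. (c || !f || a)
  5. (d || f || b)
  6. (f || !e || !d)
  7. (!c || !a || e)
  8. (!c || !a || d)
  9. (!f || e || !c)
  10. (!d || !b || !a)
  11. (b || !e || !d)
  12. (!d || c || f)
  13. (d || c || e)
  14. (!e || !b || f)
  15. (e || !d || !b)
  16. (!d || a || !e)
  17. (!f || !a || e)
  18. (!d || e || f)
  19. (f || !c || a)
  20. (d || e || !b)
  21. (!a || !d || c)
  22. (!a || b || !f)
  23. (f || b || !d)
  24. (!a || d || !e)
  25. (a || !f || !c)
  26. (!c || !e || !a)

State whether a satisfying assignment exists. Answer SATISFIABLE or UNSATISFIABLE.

d = True:
  a = True:
    propagation gives b=False, e=False, c=False; an empty clause results — contradiction.
  a = False:
    propagation gives e=False, c=True, f=False; an empty clause results — contradiction.
d = False:
  a = True:
    propagation gives c=False, b=True, e=True; an empty clause results — contradiction.
  a = False:
    propagation gives e=False, c=True, f=False; an empty clause results — contradiction.
Every branch closes, so no satisfying assignment exists.

UNSATISFIABLE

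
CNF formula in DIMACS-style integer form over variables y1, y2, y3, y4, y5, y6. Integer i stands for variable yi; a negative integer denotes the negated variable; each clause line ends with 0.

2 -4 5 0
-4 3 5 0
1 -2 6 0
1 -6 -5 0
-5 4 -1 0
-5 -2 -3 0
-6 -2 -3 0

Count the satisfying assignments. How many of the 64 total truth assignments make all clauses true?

23

Split on y5, then y2.
  y5=1, y2=1: remaining (y1,y3,y4,y6) ∈ {(1,0,1,0); (1,0,1,1)} — 2.
  y5=1, y2=0: y3 free; 4 ways for (y1,y4,y6) × 2^1 = 8.
  y5=0, y2=1: 5 of the 16 assignments to (y1,y3,y4,y6) work.
  y5=0, y2=0: forces y4=0; y1, y3, y6 free → 2^3 = 8.
Total: 2 + 8 + 5 + 8 = 23.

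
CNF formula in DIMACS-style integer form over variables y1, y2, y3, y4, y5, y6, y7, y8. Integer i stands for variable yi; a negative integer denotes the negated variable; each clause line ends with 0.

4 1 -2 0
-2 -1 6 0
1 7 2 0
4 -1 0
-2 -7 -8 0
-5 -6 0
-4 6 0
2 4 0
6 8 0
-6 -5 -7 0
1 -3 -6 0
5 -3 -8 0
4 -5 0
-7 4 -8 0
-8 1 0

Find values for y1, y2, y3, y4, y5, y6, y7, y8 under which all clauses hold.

y1=0  y2=1  y3=0  y4=1  y5=0  y6=1  y7=0  y8=0

Pure literal: y3 appears only negated; assign y3 = False.
Try y1 = False.
  then y8 is forced to False.
  then y6 is forced to True.
  then y5 is forced to False.
The remaining clauses are satisfied by y2 = True, y4 = True, y7 = False.
Every clause has at least one true literal under this assignment.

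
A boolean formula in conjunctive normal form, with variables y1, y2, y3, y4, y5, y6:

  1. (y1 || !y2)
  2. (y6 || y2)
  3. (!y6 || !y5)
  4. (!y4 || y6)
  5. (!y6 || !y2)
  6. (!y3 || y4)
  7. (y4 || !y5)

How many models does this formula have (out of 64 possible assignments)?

7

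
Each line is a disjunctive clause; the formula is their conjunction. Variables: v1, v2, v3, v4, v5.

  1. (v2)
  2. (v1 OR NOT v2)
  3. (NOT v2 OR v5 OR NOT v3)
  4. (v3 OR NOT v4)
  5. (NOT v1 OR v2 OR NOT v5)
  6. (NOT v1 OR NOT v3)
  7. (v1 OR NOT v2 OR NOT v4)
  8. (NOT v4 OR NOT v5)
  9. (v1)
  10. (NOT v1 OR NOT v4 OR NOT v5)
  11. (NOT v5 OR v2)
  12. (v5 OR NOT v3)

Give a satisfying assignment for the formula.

The clause (v2) is unit: v2 must be True.
Unit propagation: (v1) forces v1 = True.
(NOT v3) is a unit clause, so v3 = False.
Unit propagation: (NOT v4) forces v4 = False.
v5 is now unconstrained; take v5 = False.

v1 = True, v2 = True, v3 = False, v4 = False, v5 = False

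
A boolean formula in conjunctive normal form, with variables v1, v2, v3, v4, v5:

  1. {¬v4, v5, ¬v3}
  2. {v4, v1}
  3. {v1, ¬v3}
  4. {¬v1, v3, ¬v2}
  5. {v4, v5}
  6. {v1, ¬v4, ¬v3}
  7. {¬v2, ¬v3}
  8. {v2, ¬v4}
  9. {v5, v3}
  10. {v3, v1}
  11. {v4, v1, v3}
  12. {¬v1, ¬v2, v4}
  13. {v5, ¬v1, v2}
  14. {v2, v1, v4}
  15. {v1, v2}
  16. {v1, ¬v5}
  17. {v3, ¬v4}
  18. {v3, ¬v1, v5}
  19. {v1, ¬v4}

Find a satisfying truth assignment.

Set v1 = True and propagate.
Try v2 = False.
  then v4 is forced to False.
  then v5 is forced to True.
v3 is now unconstrained; take v3 = True.

v1 = True  v2 = False  v3 = True  v4 = False  v5 = True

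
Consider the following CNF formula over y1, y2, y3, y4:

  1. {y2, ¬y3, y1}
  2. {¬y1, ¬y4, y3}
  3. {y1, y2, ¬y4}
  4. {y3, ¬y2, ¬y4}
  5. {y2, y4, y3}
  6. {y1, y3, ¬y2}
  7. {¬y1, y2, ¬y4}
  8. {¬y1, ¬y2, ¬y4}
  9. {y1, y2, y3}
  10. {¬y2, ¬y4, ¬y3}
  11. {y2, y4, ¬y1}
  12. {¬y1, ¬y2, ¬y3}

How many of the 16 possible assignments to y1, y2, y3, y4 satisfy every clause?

2

Satisfying assignments:
  y1=0 y2=1 y3=1 y4=0
  y1=1 y2=1 y3=0 y4=0
That's 2 in total.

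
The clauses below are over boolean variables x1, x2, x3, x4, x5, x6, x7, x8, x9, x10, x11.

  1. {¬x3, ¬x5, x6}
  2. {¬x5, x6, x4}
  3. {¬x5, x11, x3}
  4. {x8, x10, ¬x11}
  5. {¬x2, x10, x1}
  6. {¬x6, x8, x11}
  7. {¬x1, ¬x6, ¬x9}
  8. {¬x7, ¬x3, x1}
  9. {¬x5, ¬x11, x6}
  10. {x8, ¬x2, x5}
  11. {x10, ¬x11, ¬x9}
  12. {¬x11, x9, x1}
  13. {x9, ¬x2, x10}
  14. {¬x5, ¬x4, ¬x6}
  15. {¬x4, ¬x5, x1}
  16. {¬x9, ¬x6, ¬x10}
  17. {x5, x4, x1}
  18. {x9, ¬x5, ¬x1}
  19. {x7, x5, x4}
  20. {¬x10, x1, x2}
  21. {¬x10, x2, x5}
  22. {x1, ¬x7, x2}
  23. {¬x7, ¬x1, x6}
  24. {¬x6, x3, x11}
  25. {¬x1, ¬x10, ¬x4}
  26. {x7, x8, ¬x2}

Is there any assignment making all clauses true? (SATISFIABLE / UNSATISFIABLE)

Pure literal: x8 appears only positively; assign x8 = True.
Set x1 = True and propagate.
Try x2 = True.
Set x3 = True and propagate.
For the remaining variables, x4 = False, x5 = False, x6 = True, x7 = True, x9 = False, x10 = True, x11 = True works.
So x1=True, x2=True, x3=True, x4=False, x5=False, x6=True, x7=True, x8=True, x9=False, x10=True, x11=True is a satisfying assignment.

SATISFIABLE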